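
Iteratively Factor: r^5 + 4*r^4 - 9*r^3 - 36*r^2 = (r + 3)*(r^4 + r^3 - 12*r^2) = (r - 3)*(r + 3)*(r^3 + 4*r^2) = r*(r - 3)*(r + 3)*(r^2 + 4*r) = r*(r - 3)*(r + 3)*(r + 4)*(r)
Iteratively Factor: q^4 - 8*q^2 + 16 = (q - 2)*(q^3 + 2*q^2 - 4*q - 8) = (q - 2)*(q + 2)*(q^2 - 4) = (q - 2)^2*(q + 2)*(q + 2)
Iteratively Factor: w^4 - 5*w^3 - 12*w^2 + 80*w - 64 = (w - 4)*(w^3 - w^2 - 16*w + 16) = (w - 4)*(w + 4)*(w^2 - 5*w + 4) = (w - 4)*(w - 1)*(w + 4)*(w - 4)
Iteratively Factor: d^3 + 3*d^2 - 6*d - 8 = (d + 1)*(d^2 + 2*d - 8) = (d + 1)*(d + 4)*(d - 2)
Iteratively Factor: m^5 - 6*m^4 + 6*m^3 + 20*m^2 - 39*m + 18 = (m - 1)*(m^4 - 5*m^3 + m^2 + 21*m - 18) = (m - 3)*(m - 1)*(m^3 - 2*m^2 - 5*m + 6) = (m - 3)*(m - 1)^2*(m^2 - m - 6) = (m - 3)*(m - 1)^2*(m + 2)*(m - 3)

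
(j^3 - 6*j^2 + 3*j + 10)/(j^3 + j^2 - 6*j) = (j^2 - 4*j - 5)/(j*(j + 3))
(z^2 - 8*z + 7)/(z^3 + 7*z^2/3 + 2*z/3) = 3*(z^2 - 8*z + 7)/(z*(3*z^2 + 7*z + 2))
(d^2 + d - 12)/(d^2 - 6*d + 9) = (d + 4)/(d - 3)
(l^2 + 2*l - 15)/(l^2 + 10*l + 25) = (l - 3)/(l + 5)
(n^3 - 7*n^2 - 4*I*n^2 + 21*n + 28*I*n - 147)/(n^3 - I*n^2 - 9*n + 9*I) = (n^3 + n^2*(-7 - 4*I) + n*(21 + 28*I) - 147)/(n^3 - I*n^2 - 9*n + 9*I)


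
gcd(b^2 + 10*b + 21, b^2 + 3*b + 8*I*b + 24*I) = b + 3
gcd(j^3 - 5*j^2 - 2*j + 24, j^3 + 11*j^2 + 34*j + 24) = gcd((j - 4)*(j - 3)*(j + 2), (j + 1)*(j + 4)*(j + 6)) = 1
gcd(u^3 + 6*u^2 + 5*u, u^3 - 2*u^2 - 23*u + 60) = u + 5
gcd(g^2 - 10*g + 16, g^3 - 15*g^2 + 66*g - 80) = g^2 - 10*g + 16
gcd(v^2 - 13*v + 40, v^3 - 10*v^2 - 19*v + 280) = v - 8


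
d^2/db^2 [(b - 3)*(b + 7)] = 2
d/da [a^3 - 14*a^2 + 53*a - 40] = 3*a^2 - 28*a + 53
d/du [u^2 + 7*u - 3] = 2*u + 7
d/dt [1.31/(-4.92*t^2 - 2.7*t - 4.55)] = (12.8904*t + 3.537)/(4.92*t^2 + 2.7*t + 4.55)^2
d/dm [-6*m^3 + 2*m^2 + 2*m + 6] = -18*m^2 + 4*m + 2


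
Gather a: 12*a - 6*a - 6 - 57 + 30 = 6*a - 33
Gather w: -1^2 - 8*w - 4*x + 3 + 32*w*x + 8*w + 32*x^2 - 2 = 32*w*x + 32*x^2 - 4*x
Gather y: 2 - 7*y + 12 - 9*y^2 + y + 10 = -9*y^2 - 6*y + 24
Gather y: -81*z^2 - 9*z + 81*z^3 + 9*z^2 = 81*z^3 - 72*z^2 - 9*z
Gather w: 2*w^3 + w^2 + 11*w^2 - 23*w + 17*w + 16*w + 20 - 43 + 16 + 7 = 2*w^3 + 12*w^2 + 10*w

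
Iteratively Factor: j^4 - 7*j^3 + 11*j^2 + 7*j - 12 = (j - 3)*(j^3 - 4*j^2 - j + 4) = (j - 3)*(j + 1)*(j^2 - 5*j + 4) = (j - 4)*(j - 3)*(j + 1)*(j - 1)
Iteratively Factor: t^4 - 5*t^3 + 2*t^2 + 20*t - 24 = (t + 2)*(t^3 - 7*t^2 + 16*t - 12) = (t - 2)*(t + 2)*(t^2 - 5*t + 6) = (t - 3)*(t - 2)*(t + 2)*(t - 2)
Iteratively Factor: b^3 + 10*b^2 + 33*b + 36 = (b + 3)*(b^2 + 7*b + 12) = (b + 3)^2*(b + 4)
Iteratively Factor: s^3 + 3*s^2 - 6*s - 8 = (s - 2)*(s^2 + 5*s + 4) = (s - 2)*(s + 4)*(s + 1)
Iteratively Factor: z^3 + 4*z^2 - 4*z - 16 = (z - 2)*(z^2 + 6*z + 8) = (z - 2)*(z + 2)*(z + 4)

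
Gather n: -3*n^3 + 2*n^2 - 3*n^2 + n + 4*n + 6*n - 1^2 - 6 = -3*n^3 - n^2 + 11*n - 7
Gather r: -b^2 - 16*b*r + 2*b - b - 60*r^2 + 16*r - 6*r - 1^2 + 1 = -b^2 + b - 60*r^2 + r*(10 - 16*b)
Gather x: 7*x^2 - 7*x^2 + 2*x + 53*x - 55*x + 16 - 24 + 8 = 0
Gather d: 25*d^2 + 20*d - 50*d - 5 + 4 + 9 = 25*d^2 - 30*d + 8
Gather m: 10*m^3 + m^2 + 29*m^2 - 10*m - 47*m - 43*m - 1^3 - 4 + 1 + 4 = 10*m^3 + 30*m^2 - 100*m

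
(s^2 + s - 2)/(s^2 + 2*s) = (s - 1)/s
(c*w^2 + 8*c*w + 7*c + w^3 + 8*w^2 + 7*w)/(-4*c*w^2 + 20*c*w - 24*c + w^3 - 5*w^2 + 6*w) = (c*w^2 + 8*c*w + 7*c + w^3 + 8*w^2 + 7*w)/(-4*c*w^2 + 20*c*w - 24*c + w^3 - 5*w^2 + 6*w)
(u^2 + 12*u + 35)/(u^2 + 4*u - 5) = (u + 7)/(u - 1)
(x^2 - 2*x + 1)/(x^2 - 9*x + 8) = (x - 1)/(x - 8)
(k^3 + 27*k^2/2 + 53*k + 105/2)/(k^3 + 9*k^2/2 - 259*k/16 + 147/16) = 8*(2*k^2 + 13*k + 15)/(16*k^2 - 40*k + 21)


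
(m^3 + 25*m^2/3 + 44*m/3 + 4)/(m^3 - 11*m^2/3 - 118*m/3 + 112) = (3*m^2 + 7*m + 2)/(3*m^2 - 29*m + 56)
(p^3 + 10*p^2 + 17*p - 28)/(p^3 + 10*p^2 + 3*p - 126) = (p^2 + 3*p - 4)/(p^2 + 3*p - 18)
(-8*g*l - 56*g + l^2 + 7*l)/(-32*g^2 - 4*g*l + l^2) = (l + 7)/(4*g + l)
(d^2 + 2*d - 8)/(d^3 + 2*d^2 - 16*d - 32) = (d - 2)/(d^2 - 2*d - 8)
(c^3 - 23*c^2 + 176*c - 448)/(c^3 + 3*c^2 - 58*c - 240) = (c^2 - 15*c + 56)/(c^2 + 11*c + 30)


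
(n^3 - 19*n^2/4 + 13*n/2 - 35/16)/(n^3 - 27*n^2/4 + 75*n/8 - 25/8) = (8*n^2 - 34*n + 35)/(2*(4*n^2 - 25*n + 25))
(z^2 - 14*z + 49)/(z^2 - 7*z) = (z - 7)/z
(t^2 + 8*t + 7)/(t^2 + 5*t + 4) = (t + 7)/(t + 4)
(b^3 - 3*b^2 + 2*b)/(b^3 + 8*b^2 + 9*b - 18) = b*(b - 2)/(b^2 + 9*b + 18)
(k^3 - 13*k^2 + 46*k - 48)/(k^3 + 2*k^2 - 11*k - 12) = (k^2 - 10*k + 16)/(k^2 + 5*k + 4)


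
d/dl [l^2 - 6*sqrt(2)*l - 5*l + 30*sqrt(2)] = 2*l - 6*sqrt(2) - 5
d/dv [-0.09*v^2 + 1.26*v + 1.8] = 1.26 - 0.18*v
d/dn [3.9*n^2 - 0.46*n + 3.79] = 7.8*n - 0.46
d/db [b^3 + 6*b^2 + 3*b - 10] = 3*b^2 + 12*b + 3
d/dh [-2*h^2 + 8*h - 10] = 8 - 4*h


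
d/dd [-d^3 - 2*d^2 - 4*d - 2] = -3*d^2 - 4*d - 4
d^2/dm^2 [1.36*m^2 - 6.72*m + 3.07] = 2.72000000000000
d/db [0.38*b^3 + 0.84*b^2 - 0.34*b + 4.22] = 1.14*b^2 + 1.68*b - 0.34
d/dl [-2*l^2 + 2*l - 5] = 2 - 4*l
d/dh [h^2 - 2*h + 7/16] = 2*h - 2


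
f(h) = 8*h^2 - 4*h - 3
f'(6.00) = 92.00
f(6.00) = 261.00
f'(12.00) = 188.00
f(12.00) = 1101.00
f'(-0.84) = -17.44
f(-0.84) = 6.00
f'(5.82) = 89.12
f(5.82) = 244.70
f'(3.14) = 46.24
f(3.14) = 63.32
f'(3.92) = 58.72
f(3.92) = 104.25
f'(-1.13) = -22.08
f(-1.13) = 11.74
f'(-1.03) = -20.48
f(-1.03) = 9.61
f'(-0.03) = -4.48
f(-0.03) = -2.87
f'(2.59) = 37.44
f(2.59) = 40.30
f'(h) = 16*h - 4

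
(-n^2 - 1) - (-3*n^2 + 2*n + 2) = 2*n^2 - 2*n - 3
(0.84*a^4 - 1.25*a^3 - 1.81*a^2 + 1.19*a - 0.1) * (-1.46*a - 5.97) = -1.2264*a^5 - 3.1898*a^4 + 10.1051*a^3 + 9.0683*a^2 - 6.9583*a + 0.597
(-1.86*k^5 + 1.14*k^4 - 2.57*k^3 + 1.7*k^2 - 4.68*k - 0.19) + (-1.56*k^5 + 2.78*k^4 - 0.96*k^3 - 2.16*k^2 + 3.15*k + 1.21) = -3.42*k^5 + 3.92*k^4 - 3.53*k^3 - 0.46*k^2 - 1.53*k + 1.02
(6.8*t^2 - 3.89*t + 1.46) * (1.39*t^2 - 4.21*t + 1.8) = 9.452*t^4 - 34.0351*t^3 + 30.6463*t^2 - 13.1486*t + 2.628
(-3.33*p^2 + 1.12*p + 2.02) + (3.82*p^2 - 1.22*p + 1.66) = 0.49*p^2 - 0.0999999999999999*p + 3.68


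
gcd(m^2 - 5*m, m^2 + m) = m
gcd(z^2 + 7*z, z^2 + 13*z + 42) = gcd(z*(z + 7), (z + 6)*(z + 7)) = z + 7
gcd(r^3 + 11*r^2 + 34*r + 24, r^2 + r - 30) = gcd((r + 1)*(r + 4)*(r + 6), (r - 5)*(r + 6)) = r + 6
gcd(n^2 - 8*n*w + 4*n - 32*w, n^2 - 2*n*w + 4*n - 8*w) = n + 4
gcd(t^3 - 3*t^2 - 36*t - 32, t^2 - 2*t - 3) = t + 1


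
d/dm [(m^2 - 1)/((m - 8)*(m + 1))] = -7/(m^2 - 16*m + 64)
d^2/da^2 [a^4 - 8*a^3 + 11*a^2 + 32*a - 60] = 12*a^2 - 48*a + 22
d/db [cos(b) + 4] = -sin(b)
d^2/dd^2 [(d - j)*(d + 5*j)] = 2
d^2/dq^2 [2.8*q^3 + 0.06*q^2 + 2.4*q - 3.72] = 16.8*q + 0.12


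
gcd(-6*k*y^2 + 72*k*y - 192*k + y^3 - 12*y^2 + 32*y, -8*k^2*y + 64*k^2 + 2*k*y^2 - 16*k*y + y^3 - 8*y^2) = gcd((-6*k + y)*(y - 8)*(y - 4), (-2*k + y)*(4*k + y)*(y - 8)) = y - 8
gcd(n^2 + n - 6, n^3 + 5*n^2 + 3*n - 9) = n + 3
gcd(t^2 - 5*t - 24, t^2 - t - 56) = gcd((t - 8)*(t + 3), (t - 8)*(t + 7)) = t - 8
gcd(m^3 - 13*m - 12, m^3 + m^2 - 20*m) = m - 4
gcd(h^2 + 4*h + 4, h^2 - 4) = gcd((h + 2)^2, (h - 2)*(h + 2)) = h + 2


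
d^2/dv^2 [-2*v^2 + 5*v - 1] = -4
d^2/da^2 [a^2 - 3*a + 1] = 2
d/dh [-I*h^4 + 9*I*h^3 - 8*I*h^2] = I*h*(-4*h^2 + 27*h - 16)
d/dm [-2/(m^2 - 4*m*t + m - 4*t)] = 2*(2*m - 4*t + 1)/(m^2 - 4*m*t + m - 4*t)^2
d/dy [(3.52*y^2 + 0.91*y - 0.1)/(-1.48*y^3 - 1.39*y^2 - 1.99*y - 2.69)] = (5.2096*y^4 + 2.6936*y^3 - 6.1839*y^2 - 19.2156*y - 2.6469)/(2.1904*y^6 + 4.1144*y^5 + 7.8225*y^4 + 13.4946*y^3 + 11.4383*y^2 + 10.7062*y + 7.2361)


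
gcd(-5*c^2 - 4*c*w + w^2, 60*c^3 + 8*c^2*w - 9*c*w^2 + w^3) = -5*c + w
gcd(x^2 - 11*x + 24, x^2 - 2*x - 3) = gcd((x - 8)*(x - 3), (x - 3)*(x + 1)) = x - 3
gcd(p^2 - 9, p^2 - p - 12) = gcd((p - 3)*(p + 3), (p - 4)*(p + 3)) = p + 3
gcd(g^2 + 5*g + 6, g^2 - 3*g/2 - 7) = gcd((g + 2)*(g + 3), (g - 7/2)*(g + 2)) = g + 2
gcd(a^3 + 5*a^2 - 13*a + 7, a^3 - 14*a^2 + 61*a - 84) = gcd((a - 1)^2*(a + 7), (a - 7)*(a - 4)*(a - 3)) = 1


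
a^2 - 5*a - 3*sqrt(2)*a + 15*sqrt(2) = (a - 5)*(a - 3*sqrt(2))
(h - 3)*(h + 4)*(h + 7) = h^3 + 8*h^2 - 5*h - 84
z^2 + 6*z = z*(z + 6)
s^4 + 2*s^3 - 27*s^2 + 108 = (s - 3)^2*(s + 2)*(s + 6)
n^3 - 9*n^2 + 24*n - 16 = (n - 4)^2*(n - 1)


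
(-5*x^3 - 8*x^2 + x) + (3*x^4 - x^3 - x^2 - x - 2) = 3*x^4 - 6*x^3 - 9*x^2 - 2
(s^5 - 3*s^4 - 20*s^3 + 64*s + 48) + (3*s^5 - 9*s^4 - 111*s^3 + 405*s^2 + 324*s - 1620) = 4*s^5 - 12*s^4 - 131*s^3 + 405*s^2 + 388*s - 1572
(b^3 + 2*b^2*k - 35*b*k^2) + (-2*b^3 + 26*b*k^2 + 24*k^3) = -b^3 + 2*b^2*k - 9*b*k^2 + 24*k^3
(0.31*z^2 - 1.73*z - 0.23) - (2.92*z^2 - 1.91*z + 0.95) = -2.61*z^2 + 0.18*z - 1.18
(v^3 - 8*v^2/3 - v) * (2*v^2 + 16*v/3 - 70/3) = 2*v^5 - 356*v^3/9 + 512*v^2/9 + 70*v/3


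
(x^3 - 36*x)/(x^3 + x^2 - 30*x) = (x - 6)/(x - 5)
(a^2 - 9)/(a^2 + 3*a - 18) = (a + 3)/(a + 6)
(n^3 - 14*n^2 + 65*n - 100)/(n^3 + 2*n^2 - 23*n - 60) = (n^2 - 9*n + 20)/(n^2 + 7*n + 12)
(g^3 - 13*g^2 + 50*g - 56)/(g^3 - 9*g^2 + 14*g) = (g - 4)/g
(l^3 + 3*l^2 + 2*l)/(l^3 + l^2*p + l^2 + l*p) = (l + 2)/(l + p)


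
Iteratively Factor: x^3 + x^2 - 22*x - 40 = (x + 4)*(x^2 - 3*x - 10) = (x - 5)*(x + 4)*(x + 2)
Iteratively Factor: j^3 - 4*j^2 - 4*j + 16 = (j - 2)*(j^2 - 2*j - 8) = (j - 4)*(j - 2)*(j + 2)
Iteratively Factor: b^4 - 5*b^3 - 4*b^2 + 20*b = (b)*(b^3 - 5*b^2 - 4*b + 20) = b*(b + 2)*(b^2 - 7*b + 10) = b*(b - 2)*(b + 2)*(b - 5)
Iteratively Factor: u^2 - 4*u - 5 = (u - 5)*(u + 1)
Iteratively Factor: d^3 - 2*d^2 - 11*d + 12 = (d - 1)*(d^2 - d - 12) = (d - 1)*(d + 3)*(d - 4)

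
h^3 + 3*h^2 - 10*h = h*(h - 2)*(h + 5)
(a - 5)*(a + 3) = a^2 - 2*a - 15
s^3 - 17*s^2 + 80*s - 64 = (s - 8)^2*(s - 1)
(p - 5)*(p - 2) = p^2 - 7*p + 10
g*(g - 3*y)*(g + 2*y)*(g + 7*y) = g^4 + 6*g^3*y - 13*g^2*y^2 - 42*g*y^3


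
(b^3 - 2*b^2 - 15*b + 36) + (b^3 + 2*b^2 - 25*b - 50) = 2*b^3 - 40*b - 14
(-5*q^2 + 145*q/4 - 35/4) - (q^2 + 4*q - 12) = -6*q^2 + 129*q/4 + 13/4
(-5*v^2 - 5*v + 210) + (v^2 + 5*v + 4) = 214 - 4*v^2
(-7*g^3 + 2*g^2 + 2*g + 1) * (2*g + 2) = -14*g^4 - 10*g^3 + 8*g^2 + 6*g + 2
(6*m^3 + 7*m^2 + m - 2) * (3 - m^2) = -6*m^5 - 7*m^4 + 17*m^3 + 23*m^2 + 3*m - 6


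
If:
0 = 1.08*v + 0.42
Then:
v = -0.39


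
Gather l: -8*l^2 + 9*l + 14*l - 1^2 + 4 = -8*l^2 + 23*l + 3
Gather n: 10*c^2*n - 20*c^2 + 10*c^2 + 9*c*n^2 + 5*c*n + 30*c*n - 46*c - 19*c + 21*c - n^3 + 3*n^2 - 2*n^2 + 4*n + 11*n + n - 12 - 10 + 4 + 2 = -10*c^2 - 44*c - n^3 + n^2*(9*c + 1) + n*(10*c^2 + 35*c + 16) - 16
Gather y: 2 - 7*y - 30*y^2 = -30*y^2 - 7*y + 2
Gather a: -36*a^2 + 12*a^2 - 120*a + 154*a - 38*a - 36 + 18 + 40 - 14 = -24*a^2 - 4*a + 8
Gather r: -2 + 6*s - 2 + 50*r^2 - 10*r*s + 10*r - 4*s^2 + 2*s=50*r^2 + r*(10 - 10*s) - 4*s^2 + 8*s - 4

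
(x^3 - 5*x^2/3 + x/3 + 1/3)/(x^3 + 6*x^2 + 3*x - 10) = (3*x^2 - 2*x - 1)/(3*(x^2 + 7*x + 10))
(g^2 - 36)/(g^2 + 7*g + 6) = (g - 6)/(g + 1)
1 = 1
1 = 1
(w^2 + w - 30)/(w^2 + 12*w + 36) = (w - 5)/(w + 6)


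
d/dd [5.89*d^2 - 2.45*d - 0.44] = 11.78*d - 2.45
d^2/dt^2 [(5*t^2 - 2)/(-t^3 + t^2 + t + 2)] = 2*(-5*t^6 - 3*t^4 - 81*t^3 + 30*t^2 + 18*t - 22)/(t^9 - 3*t^8 - t^6 + 12*t^5 + 3*t^4 - t^3 - 18*t^2 - 12*t - 8)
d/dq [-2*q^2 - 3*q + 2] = -4*q - 3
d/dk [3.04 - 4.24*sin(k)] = -4.24*cos(k)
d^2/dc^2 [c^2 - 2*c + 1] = 2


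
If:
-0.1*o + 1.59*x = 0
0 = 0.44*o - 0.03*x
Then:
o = 0.00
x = 0.00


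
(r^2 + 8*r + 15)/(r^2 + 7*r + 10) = (r + 3)/(r + 2)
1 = 1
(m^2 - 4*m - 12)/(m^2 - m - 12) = (-m^2 + 4*m + 12)/(-m^2 + m + 12)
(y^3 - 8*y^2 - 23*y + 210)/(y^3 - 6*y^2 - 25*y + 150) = (y - 7)/(y - 5)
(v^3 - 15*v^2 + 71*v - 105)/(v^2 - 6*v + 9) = (v^2 - 12*v + 35)/(v - 3)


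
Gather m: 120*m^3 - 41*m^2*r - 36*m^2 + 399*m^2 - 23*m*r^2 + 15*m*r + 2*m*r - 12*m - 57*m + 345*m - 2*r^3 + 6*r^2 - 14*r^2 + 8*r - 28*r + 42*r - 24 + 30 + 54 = 120*m^3 + m^2*(363 - 41*r) + m*(-23*r^2 + 17*r + 276) - 2*r^3 - 8*r^2 + 22*r + 60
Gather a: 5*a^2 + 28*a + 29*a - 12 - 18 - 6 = 5*a^2 + 57*a - 36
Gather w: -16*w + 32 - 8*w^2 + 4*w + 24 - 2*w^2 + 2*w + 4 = -10*w^2 - 10*w + 60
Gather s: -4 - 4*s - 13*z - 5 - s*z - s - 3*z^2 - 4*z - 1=s*(-z - 5) - 3*z^2 - 17*z - 10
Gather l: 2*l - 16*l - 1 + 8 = 7 - 14*l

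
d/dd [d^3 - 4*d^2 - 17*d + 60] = 3*d^2 - 8*d - 17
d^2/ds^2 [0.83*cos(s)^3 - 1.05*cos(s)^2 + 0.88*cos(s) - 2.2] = -1.5025*cos(s) + 2.1*cos(2*s) - 1.8675*cos(3*s)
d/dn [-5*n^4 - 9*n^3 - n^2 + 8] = n*(-20*n^2 - 27*n - 2)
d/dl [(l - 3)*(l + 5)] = 2*l + 2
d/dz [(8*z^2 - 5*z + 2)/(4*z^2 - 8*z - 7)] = (-44*z^2 - 128*z + 51)/(16*z^4 - 64*z^3 + 8*z^2 + 112*z + 49)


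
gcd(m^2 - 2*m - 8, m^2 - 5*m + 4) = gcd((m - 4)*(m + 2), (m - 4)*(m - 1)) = m - 4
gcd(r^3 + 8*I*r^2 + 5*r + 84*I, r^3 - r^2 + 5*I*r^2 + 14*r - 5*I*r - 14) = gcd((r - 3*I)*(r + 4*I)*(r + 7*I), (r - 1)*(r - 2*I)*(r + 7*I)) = r + 7*I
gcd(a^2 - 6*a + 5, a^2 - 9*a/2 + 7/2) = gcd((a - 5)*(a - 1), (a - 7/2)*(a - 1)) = a - 1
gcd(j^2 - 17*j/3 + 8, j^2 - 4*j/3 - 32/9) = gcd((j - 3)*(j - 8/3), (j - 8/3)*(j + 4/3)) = j - 8/3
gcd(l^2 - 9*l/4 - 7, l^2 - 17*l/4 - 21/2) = l + 7/4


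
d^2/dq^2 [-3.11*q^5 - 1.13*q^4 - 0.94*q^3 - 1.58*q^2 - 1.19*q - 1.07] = -62.2*q^3 - 13.56*q^2 - 5.64*q - 3.16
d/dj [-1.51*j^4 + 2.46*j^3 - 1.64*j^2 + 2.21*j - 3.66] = -6.04*j^3 + 7.38*j^2 - 3.28*j + 2.21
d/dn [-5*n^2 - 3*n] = -10*n - 3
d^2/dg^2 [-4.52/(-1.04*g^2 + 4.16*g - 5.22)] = (-9.777664*g^2 + 39.110656*g + 4.52*(2.08*g - 4.16)*(4.16*g - 8.32) - 49.076352)/(1.04*g^2 - 4.16*g + 5.22)^3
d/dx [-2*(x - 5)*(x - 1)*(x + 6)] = 62 - 6*x^2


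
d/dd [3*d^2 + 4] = 6*d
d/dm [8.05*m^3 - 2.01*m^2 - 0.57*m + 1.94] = 24.15*m^2 - 4.02*m - 0.57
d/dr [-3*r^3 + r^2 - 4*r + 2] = -9*r^2 + 2*r - 4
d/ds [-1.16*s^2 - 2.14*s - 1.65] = -2.32*s - 2.14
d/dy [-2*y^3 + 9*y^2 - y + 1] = -6*y^2 + 18*y - 1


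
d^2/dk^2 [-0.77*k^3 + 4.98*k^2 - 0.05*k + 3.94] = 9.96 - 4.62*k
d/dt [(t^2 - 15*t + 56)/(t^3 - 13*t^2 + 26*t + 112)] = -1/(t^2 + 4*t + 4)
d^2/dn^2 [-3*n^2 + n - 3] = -6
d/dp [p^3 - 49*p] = 3*p^2 - 49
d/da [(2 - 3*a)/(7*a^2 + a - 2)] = (-21*a^2 - 3*a + (3*a - 2)*(14*a + 1) + 6)/(7*a^2 + a - 2)^2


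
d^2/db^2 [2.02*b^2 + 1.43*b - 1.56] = 4.04000000000000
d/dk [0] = 0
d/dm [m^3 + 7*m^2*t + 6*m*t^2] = 3*m^2 + 14*m*t + 6*t^2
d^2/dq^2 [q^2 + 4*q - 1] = 2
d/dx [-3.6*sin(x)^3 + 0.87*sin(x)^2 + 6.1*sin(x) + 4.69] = (-10.8*sin(x)^2 + 1.74*sin(x) + 6.1)*cos(x)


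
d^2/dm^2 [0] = 0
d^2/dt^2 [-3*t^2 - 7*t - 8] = -6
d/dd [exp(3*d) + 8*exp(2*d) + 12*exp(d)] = (3*exp(2*d) + 16*exp(d) + 12)*exp(d)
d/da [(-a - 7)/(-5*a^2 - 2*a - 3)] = (5*a^2 + 2*a - 2*(a + 7)*(5*a + 1) + 3)/(5*a^2 + 2*a + 3)^2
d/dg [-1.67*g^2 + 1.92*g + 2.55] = 1.92 - 3.34*g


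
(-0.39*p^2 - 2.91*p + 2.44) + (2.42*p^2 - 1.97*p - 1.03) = 2.03*p^2 - 4.88*p + 1.41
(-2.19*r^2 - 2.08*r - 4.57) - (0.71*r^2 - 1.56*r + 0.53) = -2.9*r^2 - 0.52*r - 5.1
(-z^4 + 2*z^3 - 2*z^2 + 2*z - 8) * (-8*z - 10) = 8*z^5 - 6*z^4 - 4*z^3 + 4*z^2 + 44*z + 80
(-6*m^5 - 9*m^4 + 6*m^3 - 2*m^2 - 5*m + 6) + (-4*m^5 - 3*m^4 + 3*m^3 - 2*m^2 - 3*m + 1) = -10*m^5 - 12*m^4 + 9*m^3 - 4*m^2 - 8*m + 7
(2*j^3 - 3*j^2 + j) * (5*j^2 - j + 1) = 10*j^5 - 17*j^4 + 10*j^3 - 4*j^2 + j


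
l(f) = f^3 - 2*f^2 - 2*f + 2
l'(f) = 3*f^2 - 4*f - 2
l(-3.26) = -47.38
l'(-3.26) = 42.92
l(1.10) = -1.29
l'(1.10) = -2.77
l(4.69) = 51.79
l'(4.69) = 45.23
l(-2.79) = -29.71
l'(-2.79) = 32.51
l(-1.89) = -8.12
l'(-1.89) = 16.28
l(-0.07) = 2.13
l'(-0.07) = -1.71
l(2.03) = -1.94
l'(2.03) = 2.24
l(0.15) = 1.66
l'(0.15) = -2.53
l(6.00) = 134.00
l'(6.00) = 82.00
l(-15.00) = -3793.00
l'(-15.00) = 733.00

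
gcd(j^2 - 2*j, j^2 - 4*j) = j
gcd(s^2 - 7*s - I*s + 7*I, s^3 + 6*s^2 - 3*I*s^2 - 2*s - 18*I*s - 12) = s - I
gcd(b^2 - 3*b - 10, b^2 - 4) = b + 2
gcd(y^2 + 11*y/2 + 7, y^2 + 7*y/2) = y + 7/2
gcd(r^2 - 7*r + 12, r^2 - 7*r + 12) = r^2 - 7*r + 12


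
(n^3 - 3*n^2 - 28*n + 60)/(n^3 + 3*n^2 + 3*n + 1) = (n^3 - 3*n^2 - 28*n + 60)/(n^3 + 3*n^2 + 3*n + 1)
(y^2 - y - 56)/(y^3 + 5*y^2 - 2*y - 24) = (y^2 - y - 56)/(y^3 + 5*y^2 - 2*y - 24)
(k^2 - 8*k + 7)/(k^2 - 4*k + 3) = (k - 7)/(k - 3)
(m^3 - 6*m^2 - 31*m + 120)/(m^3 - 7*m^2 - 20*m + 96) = (m + 5)/(m + 4)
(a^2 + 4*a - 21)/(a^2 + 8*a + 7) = (a - 3)/(a + 1)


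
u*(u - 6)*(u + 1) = u^3 - 5*u^2 - 6*u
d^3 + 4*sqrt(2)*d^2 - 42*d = d*(d - 3*sqrt(2))*(d + 7*sqrt(2))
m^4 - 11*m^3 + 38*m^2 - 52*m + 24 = (m - 6)*(m - 2)^2*(m - 1)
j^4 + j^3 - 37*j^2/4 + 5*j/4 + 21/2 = (j - 2)*(j - 3/2)*(j + 1)*(j + 7/2)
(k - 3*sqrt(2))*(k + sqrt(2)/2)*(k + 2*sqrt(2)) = k^3 - sqrt(2)*k^2/2 - 13*k - 6*sqrt(2)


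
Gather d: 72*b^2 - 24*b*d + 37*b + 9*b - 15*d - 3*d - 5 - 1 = 72*b^2 + 46*b + d*(-24*b - 18) - 6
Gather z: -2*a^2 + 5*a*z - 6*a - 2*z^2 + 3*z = -2*a^2 - 6*a - 2*z^2 + z*(5*a + 3)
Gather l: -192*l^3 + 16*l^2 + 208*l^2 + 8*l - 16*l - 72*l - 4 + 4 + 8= -192*l^3 + 224*l^2 - 80*l + 8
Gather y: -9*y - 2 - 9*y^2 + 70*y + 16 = -9*y^2 + 61*y + 14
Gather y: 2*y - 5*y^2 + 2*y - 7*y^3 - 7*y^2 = -7*y^3 - 12*y^2 + 4*y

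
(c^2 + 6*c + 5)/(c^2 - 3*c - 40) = (c + 1)/(c - 8)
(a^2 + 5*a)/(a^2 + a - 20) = a/(a - 4)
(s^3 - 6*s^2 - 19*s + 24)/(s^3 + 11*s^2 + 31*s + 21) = (s^2 - 9*s + 8)/(s^2 + 8*s + 7)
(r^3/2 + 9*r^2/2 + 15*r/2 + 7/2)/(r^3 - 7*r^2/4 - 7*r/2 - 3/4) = 2*(r^2 + 8*r + 7)/(4*r^2 - 11*r - 3)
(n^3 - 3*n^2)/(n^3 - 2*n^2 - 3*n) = n/(n + 1)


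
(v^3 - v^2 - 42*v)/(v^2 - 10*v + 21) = v*(v + 6)/(v - 3)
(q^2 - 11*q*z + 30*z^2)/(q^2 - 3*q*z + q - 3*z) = (q^2 - 11*q*z + 30*z^2)/(q^2 - 3*q*z + q - 3*z)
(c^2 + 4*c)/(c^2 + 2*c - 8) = c/(c - 2)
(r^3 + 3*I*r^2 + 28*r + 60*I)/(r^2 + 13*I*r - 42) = (r^2 - 3*I*r + 10)/(r + 7*I)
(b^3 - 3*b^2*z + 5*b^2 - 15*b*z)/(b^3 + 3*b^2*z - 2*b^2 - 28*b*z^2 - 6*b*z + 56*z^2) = b*(b^2 - 3*b*z + 5*b - 15*z)/(b^3 + 3*b^2*z - 2*b^2 - 28*b*z^2 - 6*b*z + 56*z^2)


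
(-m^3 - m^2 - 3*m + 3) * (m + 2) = -m^4 - 3*m^3 - 5*m^2 - 3*m + 6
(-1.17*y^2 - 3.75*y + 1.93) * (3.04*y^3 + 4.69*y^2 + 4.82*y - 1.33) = -3.5568*y^5 - 16.8873*y^4 - 17.3597*y^3 - 7.4672*y^2 + 14.2901*y - 2.5669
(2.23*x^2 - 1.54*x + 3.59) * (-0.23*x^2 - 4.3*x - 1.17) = -0.5129*x^4 - 9.2348*x^3 + 3.1872*x^2 - 13.6352*x - 4.2003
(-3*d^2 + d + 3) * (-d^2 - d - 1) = 3*d^4 + 2*d^3 - d^2 - 4*d - 3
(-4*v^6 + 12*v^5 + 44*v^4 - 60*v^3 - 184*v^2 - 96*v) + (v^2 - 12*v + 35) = -4*v^6 + 12*v^5 + 44*v^4 - 60*v^3 - 183*v^2 - 108*v + 35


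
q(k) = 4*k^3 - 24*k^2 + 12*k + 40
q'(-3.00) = 264.00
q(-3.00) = -320.00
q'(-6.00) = 732.00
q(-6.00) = -1760.00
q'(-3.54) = 332.30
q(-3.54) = -480.69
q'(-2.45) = 201.63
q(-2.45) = -192.28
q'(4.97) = 69.85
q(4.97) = -2.13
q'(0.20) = 2.88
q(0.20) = 41.47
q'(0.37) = -4.12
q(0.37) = 41.36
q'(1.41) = -31.82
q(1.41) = 20.42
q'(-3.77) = 363.51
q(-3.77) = -560.68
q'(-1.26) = 91.53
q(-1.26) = -21.22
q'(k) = 12*k^2 - 48*k + 12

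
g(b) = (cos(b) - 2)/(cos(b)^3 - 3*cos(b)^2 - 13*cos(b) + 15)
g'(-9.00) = 0.01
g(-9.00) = -0.12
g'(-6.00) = 11.01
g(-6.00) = -1.63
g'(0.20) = 31.25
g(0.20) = -3.20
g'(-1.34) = -0.09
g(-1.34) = -0.15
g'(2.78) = -0.01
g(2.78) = -0.12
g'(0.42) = 3.37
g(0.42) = -0.78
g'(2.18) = 0.00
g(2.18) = -0.12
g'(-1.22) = -0.13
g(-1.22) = -0.16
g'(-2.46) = 0.01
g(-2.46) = -0.12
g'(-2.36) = 0.00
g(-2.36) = -0.12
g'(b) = (cos(b) - 2)*(3*sin(b)*cos(b)^2 - 6*sin(b)*cos(b) - 13*sin(b))/(cos(b)^3 - 3*cos(b)^2 - 13*cos(b) + 15)^2 - sin(b)/(cos(b)^3 - 3*cos(b)^2 - 13*cos(b) + 15)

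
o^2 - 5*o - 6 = (o - 6)*(o + 1)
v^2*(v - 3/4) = v^3 - 3*v^2/4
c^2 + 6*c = c*(c + 6)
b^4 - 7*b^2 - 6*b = b*(b - 3)*(b + 1)*(b + 2)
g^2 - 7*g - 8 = (g - 8)*(g + 1)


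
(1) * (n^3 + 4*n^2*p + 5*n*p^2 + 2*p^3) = n^3 + 4*n^2*p + 5*n*p^2 + 2*p^3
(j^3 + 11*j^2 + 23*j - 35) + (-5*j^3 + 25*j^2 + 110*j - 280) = -4*j^3 + 36*j^2 + 133*j - 315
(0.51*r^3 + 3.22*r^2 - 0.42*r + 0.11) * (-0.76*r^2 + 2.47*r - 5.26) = -0.3876*r^5 - 1.1875*r^4 + 5.59*r^3 - 18.0582*r^2 + 2.4809*r - 0.5786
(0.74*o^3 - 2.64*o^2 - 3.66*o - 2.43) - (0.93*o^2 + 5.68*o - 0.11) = 0.74*o^3 - 3.57*o^2 - 9.34*o - 2.32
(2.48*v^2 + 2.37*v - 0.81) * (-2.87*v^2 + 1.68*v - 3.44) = -7.1176*v^4 - 2.6355*v^3 - 2.2249*v^2 - 9.5136*v + 2.7864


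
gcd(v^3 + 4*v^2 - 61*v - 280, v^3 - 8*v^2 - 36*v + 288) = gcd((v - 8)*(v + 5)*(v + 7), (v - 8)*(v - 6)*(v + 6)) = v - 8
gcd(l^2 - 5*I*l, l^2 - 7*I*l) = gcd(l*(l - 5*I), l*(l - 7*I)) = l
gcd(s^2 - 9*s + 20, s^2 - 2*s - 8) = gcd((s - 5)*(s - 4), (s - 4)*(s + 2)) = s - 4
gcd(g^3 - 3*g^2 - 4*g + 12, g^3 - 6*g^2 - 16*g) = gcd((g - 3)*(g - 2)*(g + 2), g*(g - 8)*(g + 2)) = g + 2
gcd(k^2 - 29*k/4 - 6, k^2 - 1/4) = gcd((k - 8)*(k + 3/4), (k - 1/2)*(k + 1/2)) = 1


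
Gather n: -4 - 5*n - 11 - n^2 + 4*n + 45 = -n^2 - n + 30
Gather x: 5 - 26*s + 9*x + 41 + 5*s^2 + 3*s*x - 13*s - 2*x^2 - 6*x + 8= 5*s^2 - 39*s - 2*x^2 + x*(3*s + 3) + 54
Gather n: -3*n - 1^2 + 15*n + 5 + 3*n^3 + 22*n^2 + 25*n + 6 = 3*n^3 + 22*n^2 + 37*n + 10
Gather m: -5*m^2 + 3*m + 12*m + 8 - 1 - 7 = -5*m^2 + 15*m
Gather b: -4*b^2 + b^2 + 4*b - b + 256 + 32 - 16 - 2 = -3*b^2 + 3*b + 270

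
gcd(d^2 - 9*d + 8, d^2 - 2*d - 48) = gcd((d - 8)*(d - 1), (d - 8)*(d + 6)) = d - 8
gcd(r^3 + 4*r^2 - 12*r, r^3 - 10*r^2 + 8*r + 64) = 1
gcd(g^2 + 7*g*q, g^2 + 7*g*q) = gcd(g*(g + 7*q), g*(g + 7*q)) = g^2 + 7*g*q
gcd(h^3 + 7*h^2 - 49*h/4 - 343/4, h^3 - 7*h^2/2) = h - 7/2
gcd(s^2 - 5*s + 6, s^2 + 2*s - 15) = s - 3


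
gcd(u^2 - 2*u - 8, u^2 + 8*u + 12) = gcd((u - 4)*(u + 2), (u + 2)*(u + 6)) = u + 2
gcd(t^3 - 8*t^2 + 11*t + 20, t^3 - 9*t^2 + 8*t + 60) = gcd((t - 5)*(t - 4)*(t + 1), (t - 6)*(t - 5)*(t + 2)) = t - 5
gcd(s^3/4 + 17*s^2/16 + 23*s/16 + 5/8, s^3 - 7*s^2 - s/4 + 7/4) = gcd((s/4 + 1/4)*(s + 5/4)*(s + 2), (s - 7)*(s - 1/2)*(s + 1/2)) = 1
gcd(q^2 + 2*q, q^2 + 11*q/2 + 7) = q + 2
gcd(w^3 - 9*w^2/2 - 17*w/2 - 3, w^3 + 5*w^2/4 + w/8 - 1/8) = w^2 + 3*w/2 + 1/2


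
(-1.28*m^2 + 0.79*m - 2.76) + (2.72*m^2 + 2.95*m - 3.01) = 1.44*m^2 + 3.74*m - 5.77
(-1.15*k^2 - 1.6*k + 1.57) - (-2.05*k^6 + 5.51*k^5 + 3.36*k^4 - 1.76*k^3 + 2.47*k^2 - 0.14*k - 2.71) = 2.05*k^6 - 5.51*k^5 - 3.36*k^4 + 1.76*k^3 - 3.62*k^2 - 1.46*k + 4.28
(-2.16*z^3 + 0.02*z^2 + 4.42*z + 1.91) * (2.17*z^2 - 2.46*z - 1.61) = -4.6872*z^5 + 5.357*z^4 + 13.0198*z^3 - 6.7607*z^2 - 11.8148*z - 3.0751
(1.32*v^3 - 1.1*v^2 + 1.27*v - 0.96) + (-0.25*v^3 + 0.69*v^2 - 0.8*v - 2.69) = 1.07*v^3 - 0.41*v^2 + 0.47*v - 3.65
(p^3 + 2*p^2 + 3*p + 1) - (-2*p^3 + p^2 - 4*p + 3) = 3*p^3 + p^2 + 7*p - 2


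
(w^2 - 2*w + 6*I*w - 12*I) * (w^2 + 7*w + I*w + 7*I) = w^4 + 5*w^3 + 7*I*w^3 - 20*w^2 + 35*I*w^2 - 30*w - 98*I*w + 84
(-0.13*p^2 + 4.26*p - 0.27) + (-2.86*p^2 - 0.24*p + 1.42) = -2.99*p^2 + 4.02*p + 1.15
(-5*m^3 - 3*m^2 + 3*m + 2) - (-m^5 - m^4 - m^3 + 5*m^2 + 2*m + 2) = m^5 + m^4 - 4*m^3 - 8*m^2 + m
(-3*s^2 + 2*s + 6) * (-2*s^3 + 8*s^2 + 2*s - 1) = 6*s^5 - 28*s^4 - 2*s^3 + 55*s^2 + 10*s - 6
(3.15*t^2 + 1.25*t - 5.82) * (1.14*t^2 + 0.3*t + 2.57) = 3.591*t^4 + 2.37*t^3 + 1.8357*t^2 + 1.4665*t - 14.9574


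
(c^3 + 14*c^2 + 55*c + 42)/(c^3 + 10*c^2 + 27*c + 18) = (c + 7)/(c + 3)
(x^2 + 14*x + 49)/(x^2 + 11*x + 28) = (x + 7)/(x + 4)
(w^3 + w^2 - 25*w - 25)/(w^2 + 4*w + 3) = (w^2 - 25)/(w + 3)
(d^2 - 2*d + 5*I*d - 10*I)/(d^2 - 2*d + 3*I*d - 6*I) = (d + 5*I)/(d + 3*I)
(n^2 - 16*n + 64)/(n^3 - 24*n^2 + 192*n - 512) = 1/(n - 8)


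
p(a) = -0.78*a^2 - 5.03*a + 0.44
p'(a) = -1.56*a - 5.03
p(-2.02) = 7.42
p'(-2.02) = -1.88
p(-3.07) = 8.53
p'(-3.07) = -0.24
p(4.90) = -42.93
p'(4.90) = -12.67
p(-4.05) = 8.02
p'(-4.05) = 1.29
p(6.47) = -64.76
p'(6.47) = -15.12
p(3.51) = -26.82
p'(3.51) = -10.51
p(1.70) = -10.37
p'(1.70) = -7.68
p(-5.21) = 5.47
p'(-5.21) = 3.10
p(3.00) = -21.67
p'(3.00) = -9.71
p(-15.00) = -99.61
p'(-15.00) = 18.37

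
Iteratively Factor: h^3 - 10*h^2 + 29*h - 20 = (h - 5)*(h^2 - 5*h + 4) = (h - 5)*(h - 1)*(h - 4)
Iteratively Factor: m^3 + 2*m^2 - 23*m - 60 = (m - 5)*(m^2 + 7*m + 12) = (m - 5)*(m + 3)*(m + 4)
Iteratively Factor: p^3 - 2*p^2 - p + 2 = (p + 1)*(p^2 - 3*p + 2) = (p - 2)*(p + 1)*(p - 1)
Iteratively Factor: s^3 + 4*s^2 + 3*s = (s + 1)*(s^2 + 3*s) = (s + 1)*(s + 3)*(s)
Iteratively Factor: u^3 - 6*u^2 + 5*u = (u)*(u^2 - 6*u + 5) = u*(u - 5)*(u - 1)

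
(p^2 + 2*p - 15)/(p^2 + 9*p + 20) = (p - 3)/(p + 4)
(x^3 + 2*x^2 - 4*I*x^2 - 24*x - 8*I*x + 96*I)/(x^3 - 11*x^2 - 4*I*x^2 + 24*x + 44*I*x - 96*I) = (x^2 + 2*x - 24)/(x^2 - 11*x + 24)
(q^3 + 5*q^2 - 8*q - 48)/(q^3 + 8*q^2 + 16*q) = (q - 3)/q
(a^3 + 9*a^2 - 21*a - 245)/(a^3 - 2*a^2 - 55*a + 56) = (a^2 + 2*a - 35)/(a^2 - 9*a + 8)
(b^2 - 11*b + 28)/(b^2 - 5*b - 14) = (b - 4)/(b + 2)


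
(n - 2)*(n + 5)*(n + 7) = n^3 + 10*n^2 + 11*n - 70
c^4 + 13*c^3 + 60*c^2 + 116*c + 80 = (c + 2)^2*(c + 4)*(c + 5)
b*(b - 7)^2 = b^3 - 14*b^2 + 49*b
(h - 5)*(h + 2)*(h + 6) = h^3 + 3*h^2 - 28*h - 60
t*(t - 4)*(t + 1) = t^3 - 3*t^2 - 4*t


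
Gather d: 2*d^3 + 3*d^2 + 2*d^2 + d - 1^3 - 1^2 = 2*d^3 + 5*d^2 + d - 2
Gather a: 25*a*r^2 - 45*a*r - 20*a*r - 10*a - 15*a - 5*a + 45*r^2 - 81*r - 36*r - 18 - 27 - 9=a*(25*r^2 - 65*r - 30) + 45*r^2 - 117*r - 54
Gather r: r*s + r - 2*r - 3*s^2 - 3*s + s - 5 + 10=r*(s - 1) - 3*s^2 - 2*s + 5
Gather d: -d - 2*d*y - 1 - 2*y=d*(-2*y - 1) - 2*y - 1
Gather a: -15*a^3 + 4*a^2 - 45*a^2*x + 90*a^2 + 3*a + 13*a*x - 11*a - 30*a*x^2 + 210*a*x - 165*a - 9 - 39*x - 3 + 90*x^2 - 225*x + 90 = -15*a^3 + a^2*(94 - 45*x) + a*(-30*x^2 + 223*x - 173) + 90*x^2 - 264*x + 78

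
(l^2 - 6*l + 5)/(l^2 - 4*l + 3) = (l - 5)/(l - 3)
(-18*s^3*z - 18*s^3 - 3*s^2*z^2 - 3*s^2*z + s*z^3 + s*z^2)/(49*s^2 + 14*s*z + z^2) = s*(-18*s^2*z - 18*s^2 - 3*s*z^2 - 3*s*z + z^3 + z^2)/(49*s^2 + 14*s*z + z^2)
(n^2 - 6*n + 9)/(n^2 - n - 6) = (n - 3)/(n + 2)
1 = 1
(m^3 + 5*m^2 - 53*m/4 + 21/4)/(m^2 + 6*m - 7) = (m^2 - 2*m + 3/4)/(m - 1)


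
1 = 1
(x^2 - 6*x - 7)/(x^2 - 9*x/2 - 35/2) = 2*(x + 1)/(2*x + 5)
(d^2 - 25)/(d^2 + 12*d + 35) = (d - 5)/(d + 7)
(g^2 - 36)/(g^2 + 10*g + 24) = (g - 6)/(g + 4)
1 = 1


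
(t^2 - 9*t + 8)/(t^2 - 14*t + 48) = (t - 1)/(t - 6)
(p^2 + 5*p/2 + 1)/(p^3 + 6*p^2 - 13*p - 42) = (p + 1/2)/(p^2 + 4*p - 21)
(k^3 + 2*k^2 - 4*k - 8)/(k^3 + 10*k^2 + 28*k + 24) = (k - 2)/(k + 6)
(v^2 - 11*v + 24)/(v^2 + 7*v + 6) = (v^2 - 11*v + 24)/(v^2 + 7*v + 6)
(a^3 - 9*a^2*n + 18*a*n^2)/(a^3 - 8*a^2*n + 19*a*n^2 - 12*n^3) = a*(a - 6*n)/(a^2 - 5*a*n + 4*n^2)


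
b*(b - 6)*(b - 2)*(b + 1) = b^4 - 7*b^3 + 4*b^2 + 12*b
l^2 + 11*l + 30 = (l + 5)*(l + 6)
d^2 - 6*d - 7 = (d - 7)*(d + 1)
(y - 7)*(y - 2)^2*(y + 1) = y^4 - 10*y^3 + 21*y^2 + 4*y - 28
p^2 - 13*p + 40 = (p - 8)*(p - 5)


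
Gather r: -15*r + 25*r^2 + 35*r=25*r^2 + 20*r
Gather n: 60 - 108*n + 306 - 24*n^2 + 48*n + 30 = -24*n^2 - 60*n + 396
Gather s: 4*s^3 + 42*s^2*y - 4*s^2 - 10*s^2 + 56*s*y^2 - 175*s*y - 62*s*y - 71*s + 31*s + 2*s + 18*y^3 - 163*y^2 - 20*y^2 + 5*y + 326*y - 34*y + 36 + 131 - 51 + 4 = 4*s^3 + s^2*(42*y - 14) + s*(56*y^2 - 237*y - 38) + 18*y^3 - 183*y^2 + 297*y + 120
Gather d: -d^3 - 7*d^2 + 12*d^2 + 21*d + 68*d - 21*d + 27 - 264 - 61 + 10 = -d^3 + 5*d^2 + 68*d - 288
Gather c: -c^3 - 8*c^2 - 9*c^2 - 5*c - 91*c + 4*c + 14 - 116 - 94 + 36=-c^3 - 17*c^2 - 92*c - 160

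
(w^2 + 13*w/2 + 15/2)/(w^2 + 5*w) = (w + 3/2)/w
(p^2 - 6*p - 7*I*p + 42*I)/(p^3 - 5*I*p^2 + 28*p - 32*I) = (p^2 - 6*p - 7*I*p + 42*I)/(p^3 - 5*I*p^2 + 28*p - 32*I)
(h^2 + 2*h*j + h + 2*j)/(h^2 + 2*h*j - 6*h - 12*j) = (h + 1)/(h - 6)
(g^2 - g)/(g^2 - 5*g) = (g - 1)/(g - 5)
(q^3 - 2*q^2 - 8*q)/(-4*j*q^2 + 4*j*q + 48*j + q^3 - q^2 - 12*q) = q*(q + 2)/(-4*j*q - 12*j + q^2 + 3*q)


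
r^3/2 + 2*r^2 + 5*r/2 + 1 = (r/2 + 1)*(r + 1)^2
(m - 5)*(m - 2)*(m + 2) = m^3 - 5*m^2 - 4*m + 20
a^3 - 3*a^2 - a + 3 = (a - 3)*(a - 1)*(a + 1)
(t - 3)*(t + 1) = t^2 - 2*t - 3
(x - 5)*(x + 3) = x^2 - 2*x - 15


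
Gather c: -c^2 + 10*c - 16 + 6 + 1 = -c^2 + 10*c - 9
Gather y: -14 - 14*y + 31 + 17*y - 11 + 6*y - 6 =9*y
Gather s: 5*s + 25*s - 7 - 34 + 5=30*s - 36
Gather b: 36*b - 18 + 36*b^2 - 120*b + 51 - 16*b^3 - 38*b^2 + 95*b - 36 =-16*b^3 - 2*b^2 + 11*b - 3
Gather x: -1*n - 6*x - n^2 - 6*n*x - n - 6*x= -n^2 - 2*n + x*(-6*n - 12)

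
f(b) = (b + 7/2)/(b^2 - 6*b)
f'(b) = (6 - 2*b)*(b + 7/2)/(b^2 - 6*b)^2 + 1/(b^2 - 6*b) = (-b^2 - 7*b + 21)/(b^2*(b^2 - 12*b + 36))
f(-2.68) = 0.04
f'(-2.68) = 0.06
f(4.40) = -1.12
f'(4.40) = -0.59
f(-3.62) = -0.00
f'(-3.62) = 0.03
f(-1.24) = 0.25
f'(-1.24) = 0.35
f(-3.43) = 0.00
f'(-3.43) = 0.03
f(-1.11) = 0.30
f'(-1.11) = 0.44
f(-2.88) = 0.02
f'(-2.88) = 0.05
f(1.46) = -0.75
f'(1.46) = 0.20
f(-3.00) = 0.02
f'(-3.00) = 0.05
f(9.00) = 0.46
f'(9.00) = -0.17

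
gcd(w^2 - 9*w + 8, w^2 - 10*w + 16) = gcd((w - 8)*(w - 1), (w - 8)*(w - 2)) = w - 8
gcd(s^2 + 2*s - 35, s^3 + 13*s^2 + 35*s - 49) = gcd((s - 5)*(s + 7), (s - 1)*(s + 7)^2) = s + 7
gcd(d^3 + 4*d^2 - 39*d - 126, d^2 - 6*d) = d - 6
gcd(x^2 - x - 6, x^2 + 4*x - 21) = x - 3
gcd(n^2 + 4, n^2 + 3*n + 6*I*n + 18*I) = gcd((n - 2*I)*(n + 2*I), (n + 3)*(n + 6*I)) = 1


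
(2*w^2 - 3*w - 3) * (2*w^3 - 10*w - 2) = 4*w^5 - 6*w^4 - 26*w^3 + 26*w^2 + 36*w + 6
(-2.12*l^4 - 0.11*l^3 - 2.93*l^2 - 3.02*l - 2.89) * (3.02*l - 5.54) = -6.4024*l^5 + 11.4126*l^4 - 8.2392*l^3 + 7.1118*l^2 + 8.003*l + 16.0106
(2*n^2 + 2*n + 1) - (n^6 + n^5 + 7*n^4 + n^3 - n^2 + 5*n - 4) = -n^6 - n^5 - 7*n^4 - n^3 + 3*n^2 - 3*n + 5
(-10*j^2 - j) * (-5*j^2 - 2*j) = 50*j^4 + 25*j^3 + 2*j^2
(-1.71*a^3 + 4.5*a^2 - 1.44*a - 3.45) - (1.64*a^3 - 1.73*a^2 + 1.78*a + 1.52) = -3.35*a^3 + 6.23*a^2 - 3.22*a - 4.97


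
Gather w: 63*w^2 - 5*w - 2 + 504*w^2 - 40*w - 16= 567*w^2 - 45*w - 18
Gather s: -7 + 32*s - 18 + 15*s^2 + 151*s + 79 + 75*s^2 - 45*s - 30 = 90*s^2 + 138*s + 24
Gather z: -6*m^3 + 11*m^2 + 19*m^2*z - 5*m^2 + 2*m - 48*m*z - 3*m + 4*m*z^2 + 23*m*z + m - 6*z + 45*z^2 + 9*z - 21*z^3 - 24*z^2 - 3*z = -6*m^3 + 6*m^2 - 21*z^3 + z^2*(4*m + 21) + z*(19*m^2 - 25*m)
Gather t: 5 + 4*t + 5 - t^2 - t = -t^2 + 3*t + 10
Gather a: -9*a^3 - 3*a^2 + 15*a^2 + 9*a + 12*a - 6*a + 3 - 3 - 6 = -9*a^3 + 12*a^2 + 15*a - 6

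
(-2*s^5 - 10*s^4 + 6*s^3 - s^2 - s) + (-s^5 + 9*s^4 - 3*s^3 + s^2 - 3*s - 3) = -3*s^5 - s^4 + 3*s^3 - 4*s - 3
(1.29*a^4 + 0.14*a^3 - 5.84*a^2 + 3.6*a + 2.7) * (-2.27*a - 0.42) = -2.9283*a^5 - 0.8596*a^4 + 13.198*a^3 - 5.7192*a^2 - 7.641*a - 1.134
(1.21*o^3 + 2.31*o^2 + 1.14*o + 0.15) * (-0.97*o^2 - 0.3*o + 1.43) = -1.1737*o^5 - 2.6037*o^4 - 0.0684999999999999*o^3 + 2.8158*o^2 + 1.5852*o + 0.2145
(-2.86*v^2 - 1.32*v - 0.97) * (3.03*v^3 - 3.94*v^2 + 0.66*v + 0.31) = -8.6658*v^5 + 7.2688*v^4 + 0.3741*v^3 + 2.064*v^2 - 1.0494*v - 0.3007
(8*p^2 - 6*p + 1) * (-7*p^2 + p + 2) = -56*p^4 + 50*p^3 + 3*p^2 - 11*p + 2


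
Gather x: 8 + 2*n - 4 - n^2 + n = -n^2 + 3*n + 4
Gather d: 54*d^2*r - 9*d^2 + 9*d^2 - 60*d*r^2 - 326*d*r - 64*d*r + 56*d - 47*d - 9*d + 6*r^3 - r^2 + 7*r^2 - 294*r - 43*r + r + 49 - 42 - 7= 54*d^2*r + d*(-60*r^2 - 390*r) + 6*r^3 + 6*r^2 - 336*r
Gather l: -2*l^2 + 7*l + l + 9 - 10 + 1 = -2*l^2 + 8*l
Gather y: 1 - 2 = -1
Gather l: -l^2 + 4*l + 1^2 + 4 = -l^2 + 4*l + 5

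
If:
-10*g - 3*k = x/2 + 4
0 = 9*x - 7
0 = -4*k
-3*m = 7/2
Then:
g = -79/180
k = 0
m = -7/6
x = 7/9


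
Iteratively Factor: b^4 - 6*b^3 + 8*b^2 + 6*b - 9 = (b - 1)*(b^3 - 5*b^2 + 3*b + 9) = (b - 1)*(b + 1)*(b^2 - 6*b + 9) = (b - 3)*(b - 1)*(b + 1)*(b - 3)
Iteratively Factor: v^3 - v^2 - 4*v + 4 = (v - 2)*(v^2 + v - 2) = (v - 2)*(v + 2)*(v - 1)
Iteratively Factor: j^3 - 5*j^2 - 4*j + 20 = (j + 2)*(j^2 - 7*j + 10) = (j - 5)*(j + 2)*(j - 2)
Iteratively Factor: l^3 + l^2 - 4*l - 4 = (l + 1)*(l^2 - 4) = (l - 2)*(l + 1)*(l + 2)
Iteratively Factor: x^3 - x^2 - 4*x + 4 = (x - 2)*(x^2 + x - 2) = (x - 2)*(x - 1)*(x + 2)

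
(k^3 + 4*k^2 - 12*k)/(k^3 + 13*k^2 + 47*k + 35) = k*(k^2 + 4*k - 12)/(k^3 + 13*k^2 + 47*k + 35)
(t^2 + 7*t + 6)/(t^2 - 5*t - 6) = (t + 6)/(t - 6)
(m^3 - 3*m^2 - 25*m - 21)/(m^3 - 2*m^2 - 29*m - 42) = (m + 1)/(m + 2)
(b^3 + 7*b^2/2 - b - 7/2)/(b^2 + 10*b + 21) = (b^3 + 7*b^2/2 - b - 7/2)/(b^2 + 10*b + 21)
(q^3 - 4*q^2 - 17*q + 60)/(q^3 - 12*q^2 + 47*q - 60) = (q + 4)/(q - 4)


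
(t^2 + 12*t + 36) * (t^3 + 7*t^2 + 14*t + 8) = t^5 + 19*t^4 + 134*t^3 + 428*t^2 + 600*t + 288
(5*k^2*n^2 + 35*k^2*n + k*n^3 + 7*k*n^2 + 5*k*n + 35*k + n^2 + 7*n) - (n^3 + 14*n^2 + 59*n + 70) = 5*k^2*n^2 + 35*k^2*n + k*n^3 + 7*k*n^2 + 5*k*n + 35*k - n^3 - 13*n^2 - 52*n - 70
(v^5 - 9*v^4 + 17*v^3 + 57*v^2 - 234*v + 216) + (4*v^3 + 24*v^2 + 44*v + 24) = v^5 - 9*v^4 + 21*v^3 + 81*v^2 - 190*v + 240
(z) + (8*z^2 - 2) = 8*z^2 + z - 2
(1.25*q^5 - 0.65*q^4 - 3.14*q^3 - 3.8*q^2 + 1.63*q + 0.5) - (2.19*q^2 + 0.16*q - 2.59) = 1.25*q^5 - 0.65*q^4 - 3.14*q^3 - 5.99*q^2 + 1.47*q + 3.09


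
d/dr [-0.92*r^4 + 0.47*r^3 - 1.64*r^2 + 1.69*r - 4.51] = -3.68*r^3 + 1.41*r^2 - 3.28*r + 1.69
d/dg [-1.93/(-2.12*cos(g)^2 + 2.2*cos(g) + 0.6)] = (8.1832*cos(g) - 4.246)*sin(g)/(-2.12*cos(g)^2 + 2.2*cos(g) + 0.6)^2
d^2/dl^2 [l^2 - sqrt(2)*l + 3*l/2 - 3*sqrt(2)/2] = 2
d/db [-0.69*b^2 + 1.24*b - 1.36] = 1.24 - 1.38*b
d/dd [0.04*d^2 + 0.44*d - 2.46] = 0.08*d + 0.44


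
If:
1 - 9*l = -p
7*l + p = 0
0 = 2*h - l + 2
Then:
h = -31/32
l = 1/16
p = -7/16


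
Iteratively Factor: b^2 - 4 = (b - 2)*(b + 2)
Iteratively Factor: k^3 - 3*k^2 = (k)*(k^2 - 3*k) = k^2*(k - 3)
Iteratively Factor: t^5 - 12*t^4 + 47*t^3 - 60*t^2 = (t - 5)*(t^4 - 7*t^3 + 12*t^2) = (t - 5)*(t - 4)*(t^3 - 3*t^2) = t*(t - 5)*(t - 4)*(t^2 - 3*t) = t*(t - 5)*(t - 4)*(t - 3)*(t)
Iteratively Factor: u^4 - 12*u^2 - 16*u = (u)*(u^3 - 12*u - 16) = u*(u - 4)*(u^2 + 4*u + 4) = u*(u - 4)*(u + 2)*(u + 2)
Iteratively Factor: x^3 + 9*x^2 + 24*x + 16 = (x + 1)*(x^2 + 8*x + 16) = (x + 1)*(x + 4)*(x + 4)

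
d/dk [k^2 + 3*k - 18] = 2*k + 3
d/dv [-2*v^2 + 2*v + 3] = 2 - 4*v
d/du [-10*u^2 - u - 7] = -20*u - 1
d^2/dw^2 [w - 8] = 0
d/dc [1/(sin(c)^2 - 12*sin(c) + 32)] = 2*(6 - sin(c))*cos(c)/(sin(c)^2 - 12*sin(c) + 32)^2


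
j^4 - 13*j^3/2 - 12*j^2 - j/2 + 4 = (j - 8)*(j - 1/2)*(j + 1)^2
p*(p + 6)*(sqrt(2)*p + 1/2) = sqrt(2)*p^3 + p^2/2 + 6*sqrt(2)*p^2 + 3*p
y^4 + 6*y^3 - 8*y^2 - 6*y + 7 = (y - 1)^2*(y + 1)*(y + 7)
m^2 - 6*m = m*(m - 6)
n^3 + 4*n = n*(n - 2*I)*(n + 2*I)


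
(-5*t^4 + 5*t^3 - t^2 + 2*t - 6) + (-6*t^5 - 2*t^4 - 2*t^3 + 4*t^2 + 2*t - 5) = -6*t^5 - 7*t^4 + 3*t^3 + 3*t^2 + 4*t - 11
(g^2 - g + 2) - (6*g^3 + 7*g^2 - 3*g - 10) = -6*g^3 - 6*g^2 + 2*g + 12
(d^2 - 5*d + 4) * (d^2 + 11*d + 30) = d^4 + 6*d^3 - 21*d^2 - 106*d + 120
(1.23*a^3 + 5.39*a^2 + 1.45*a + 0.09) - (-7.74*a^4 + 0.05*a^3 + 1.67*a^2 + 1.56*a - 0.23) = 7.74*a^4 + 1.18*a^3 + 3.72*a^2 - 0.11*a + 0.32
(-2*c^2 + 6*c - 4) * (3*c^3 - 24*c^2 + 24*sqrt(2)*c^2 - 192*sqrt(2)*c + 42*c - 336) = -6*c^5 - 48*sqrt(2)*c^4 + 66*c^4 - 240*c^3 + 528*sqrt(2)*c^3 - 1248*sqrt(2)*c^2 + 1020*c^2 - 2184*c + 768*sqrt(2)*c + 1344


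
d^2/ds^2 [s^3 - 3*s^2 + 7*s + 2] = 6*s - 6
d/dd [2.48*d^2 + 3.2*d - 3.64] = 4.96*d + 3.2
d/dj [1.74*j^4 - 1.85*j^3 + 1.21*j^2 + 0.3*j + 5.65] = 6.96*j^3 - 5.55*j^2 + 2.42*j + 0.3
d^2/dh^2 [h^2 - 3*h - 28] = 2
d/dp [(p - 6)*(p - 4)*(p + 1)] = 3*p^2 - 18*p + 14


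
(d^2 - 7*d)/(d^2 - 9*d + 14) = d/(d - 2)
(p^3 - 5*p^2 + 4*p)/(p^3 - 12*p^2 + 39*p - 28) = p/(p - 7)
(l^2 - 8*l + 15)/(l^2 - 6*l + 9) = (l - 5)/(l - 3)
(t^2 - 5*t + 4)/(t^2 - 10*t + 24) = (t - 1)/(t - 6)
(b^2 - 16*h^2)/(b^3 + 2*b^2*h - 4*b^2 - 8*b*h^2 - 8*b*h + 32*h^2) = (b - 4*h)/(b^2 - 2*b*h - 4*b + 8*h)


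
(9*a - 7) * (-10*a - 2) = -90*a^2 + 52*a + 14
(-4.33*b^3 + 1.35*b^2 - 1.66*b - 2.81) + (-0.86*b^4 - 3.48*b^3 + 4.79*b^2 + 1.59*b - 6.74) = -0.86*b^4 - 7.81*b^3 + 6.14*b^2 - 0.0699999999999998*b - 9.55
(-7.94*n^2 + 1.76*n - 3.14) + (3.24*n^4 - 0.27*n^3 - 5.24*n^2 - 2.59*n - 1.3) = 3.24*n^4 - 0.27*n^3 - 13.18*n^2 - 0.83*n - 4.44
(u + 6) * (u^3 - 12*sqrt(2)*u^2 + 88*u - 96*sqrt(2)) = u^4 - 12*sqrt(2)*u^3 + 6*u^3 - 72*sqrt(2)*u^2 + 88*u^2 - 96*sqrt(2)*u + 528*u - 576*sqrt(2)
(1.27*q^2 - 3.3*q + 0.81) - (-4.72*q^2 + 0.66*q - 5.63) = 5.99*q^2 - 3.96*q + 6.44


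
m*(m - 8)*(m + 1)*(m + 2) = m^4 - 5*m^3 - 22*m^2 - 16*m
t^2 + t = t*(t + 1)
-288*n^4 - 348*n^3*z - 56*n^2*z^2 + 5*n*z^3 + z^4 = (-8*n + z)*(n + z)*(6*n + z)^2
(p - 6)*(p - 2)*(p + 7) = p^3 - p^2 - 44*p + 84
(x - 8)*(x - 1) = x^2 - 9*x + 8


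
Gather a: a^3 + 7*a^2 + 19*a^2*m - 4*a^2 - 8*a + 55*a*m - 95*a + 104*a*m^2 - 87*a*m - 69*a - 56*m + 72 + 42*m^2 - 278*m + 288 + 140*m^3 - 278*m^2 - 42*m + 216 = a^3 + a^2*(19*m + 3) + a*(104*m^2 - 32*m - 172) + 140*m^3 - 236*m^2 - 376*m + 576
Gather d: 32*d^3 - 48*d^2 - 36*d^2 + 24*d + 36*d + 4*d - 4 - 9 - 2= 32*d^3 - 84*d^2 + 64*d - 15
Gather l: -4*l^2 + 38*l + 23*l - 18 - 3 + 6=-4*l^2 + 61*l - 15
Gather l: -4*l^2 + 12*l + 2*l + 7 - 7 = -4*l^2 + 14*l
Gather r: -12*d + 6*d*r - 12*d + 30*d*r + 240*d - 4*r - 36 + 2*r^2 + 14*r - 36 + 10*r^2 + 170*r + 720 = 216*d + 12*r^2 + r*(36*d + 180) + 648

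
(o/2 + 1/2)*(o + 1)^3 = o^4/2 + 2*o^3 + 3*o^2 + 2*o + 1/2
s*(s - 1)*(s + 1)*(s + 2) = s^4 + 2*s^3 - s^2 - 2*s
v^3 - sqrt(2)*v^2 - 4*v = v*(v - 2*sqrt(2))*(v + sqrt(2))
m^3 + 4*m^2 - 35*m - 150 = (m - 6)*(m + 5)^2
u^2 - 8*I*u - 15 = (u - 5*I)*(u - 3*I)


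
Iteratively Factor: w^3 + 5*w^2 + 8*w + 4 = (w + 2)*(w^2 + 3*w + 2) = (w + 1)*(w + 2)*(w + 2)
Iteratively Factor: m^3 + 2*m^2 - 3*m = (m - 1)*(m^2 + 3*m) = m*(m - 1)*(m + 3)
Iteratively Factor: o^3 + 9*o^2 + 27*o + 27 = (o + 3)*(o^2 + 6*o + 9) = (o + 3)^2*(o + 3)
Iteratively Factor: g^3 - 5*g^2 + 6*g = (g)*(g^2 - 5*g + 6) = g*(g - 3)*(g - 2)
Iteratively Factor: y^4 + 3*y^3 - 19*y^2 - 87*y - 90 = (y + 3)*(y^3 - 19*y - 30) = (y - 5)*(y + 3)*(y^2 + 5*y + 6) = (y - 5)*(y + 3)^2*(y + 2)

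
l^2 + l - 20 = (l - 4)*(l + 5)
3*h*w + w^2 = w*(3*h + w)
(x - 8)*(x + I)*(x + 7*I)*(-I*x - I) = -I*x^4 + 8*x^3 + 7*I*x^3 - 56*x^2 + 15*I*x^2 - 64*x - 49*I*x - 56*I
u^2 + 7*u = u*(u + 7)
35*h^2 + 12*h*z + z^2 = (5*h + z)*(7*h + z)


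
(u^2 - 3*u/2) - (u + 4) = u^2 - 5*u/2 - 4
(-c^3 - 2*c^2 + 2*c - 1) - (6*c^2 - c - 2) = -c^3 - 8*c^2 + 3*c + 1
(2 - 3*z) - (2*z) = 2 - 5*z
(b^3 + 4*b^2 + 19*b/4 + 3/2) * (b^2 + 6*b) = b^5 + 10*b^4 + 115*b^3/4 + 30*b^2 + 9*b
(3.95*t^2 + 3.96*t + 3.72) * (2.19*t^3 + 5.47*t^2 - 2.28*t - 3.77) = 8.6505*t^5 + 30.2789*t^4 + 20.802*t^3 - 3.5719*t^2 - 23.4108*t - 14.0244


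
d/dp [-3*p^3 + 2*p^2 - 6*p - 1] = -9*p^2 + 4*p - 6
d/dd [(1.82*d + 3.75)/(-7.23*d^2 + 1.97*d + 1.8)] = (13.1586*d^2 + 54.225*d - 4.1115)/(52.2729*d^4 - 28.4862*d^3 - 22.1471*d^2 + 7.092*d + 3.24)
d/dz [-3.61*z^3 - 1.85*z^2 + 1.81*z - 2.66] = -10.83*z^2 - 3.7*z + 1.81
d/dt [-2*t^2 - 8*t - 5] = -4*t - 8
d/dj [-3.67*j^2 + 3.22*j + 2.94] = 3.22 - 7.34*j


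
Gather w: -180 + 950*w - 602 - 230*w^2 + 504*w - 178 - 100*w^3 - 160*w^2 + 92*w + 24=-100*w^3 - 390*w^2 + 1546*w - 936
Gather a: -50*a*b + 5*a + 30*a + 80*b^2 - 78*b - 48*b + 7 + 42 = a*(35 - 50*b) + 80*b^2 - 126*b + 49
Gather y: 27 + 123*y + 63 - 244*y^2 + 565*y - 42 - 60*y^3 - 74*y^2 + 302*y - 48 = -60*y^3 - 318*y^2 + 990*y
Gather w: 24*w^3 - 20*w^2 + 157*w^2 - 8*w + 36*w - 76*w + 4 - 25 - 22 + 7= 24*w^3 + 137*w^2 - 48*w - 36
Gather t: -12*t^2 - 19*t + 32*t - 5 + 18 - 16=-12*t^2 + 13*t - 3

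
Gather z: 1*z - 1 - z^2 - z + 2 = 1 - z^2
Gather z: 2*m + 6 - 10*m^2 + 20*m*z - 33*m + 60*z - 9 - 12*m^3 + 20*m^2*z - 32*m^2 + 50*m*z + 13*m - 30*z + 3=-12*m^3 - 42*m^2 - 18*m + z*(20*m^2 + 70*m + 30)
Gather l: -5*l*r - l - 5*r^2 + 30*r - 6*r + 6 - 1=l*(-5*r - 1) - 5*r^2 + 24*r + 5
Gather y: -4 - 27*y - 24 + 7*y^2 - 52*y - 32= 7*y^2 - 79*y - 60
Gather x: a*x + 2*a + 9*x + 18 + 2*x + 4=2*a + x*(a + 11) + 22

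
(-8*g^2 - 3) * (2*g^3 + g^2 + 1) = -16*g^5 - 8*g^4 - 6*g^3 - 11*g^2 - 3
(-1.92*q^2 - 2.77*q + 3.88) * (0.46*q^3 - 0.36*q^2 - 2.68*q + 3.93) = -0.8832*q^5 - 0.583*q^4 + 7.9276*q^3 - 1.5188*q^2 - 21.2845*q + 15.2484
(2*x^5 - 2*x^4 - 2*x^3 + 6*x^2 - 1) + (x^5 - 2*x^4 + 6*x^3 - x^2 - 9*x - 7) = 3*x^5 - 4*x^4 + 4*x^3 + 5*x^2 - 9*x - 8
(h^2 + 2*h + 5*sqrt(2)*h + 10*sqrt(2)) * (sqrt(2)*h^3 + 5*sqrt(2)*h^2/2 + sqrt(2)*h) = sqrt(2)*h^5 + 9*sqrt(2)*h^4/2 + 10*h^4 + 6*sqrt(2)*h^3 + 45*h^3 + 2*sqrt(2)*h^2 + 60*h^2 + 20*h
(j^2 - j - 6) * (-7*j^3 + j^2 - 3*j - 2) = -7*j^5 + 8*j^4 + 38*j^3 - 5*j^2 + 20*j + 12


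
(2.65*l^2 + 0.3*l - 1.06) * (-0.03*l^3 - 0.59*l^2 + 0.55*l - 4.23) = -0.0795*l^5 - 1.5725*l^4 + 1.3123*l^3 - 10.4191*l^2 - 1.852*l + 4.4838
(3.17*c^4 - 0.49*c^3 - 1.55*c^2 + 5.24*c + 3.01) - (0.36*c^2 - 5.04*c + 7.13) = 3.17*c^4 - 0.49*c^3 - 1.91*c^2 + 10.28*c - 4.12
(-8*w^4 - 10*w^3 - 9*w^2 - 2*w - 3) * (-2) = 16*w^4 + 20*w^3 + 18*w^2 + 4*w + 6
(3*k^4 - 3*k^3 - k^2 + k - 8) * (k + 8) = 3*k^5 + 21*k^4 - 25*k^3 - 7*k^2 - 64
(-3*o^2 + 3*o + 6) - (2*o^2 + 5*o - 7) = -5*o^2 - 2*o + 13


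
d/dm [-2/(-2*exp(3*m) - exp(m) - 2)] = (-12*exp(2*m) - 2)*exp(m)/(2*exp(3*m) + exp(m) + 2)^2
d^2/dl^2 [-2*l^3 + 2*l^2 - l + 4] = 4 - 12*l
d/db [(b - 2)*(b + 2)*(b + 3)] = 3*b^2 + 6*b - 4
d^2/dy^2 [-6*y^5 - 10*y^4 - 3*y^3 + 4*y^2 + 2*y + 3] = -120*y^3 - 120*y^2 - 18*y + 8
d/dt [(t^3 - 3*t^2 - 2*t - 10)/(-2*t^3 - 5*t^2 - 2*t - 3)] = (-11*t^4 - 12*t^3 - 73*t^2 - 82*t - 14)/(4*t^6 + 20*t^5 + 33*t^4 + 32*t^3 + 34*t^2 + 12*t + 9)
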